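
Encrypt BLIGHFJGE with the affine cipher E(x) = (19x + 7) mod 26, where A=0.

AIDRKYWRF

B(1): 19·1+7=26≡0 → A
L(11): 19·11+7=216≡8 → I
I(8): 19·8+7=159≡3 → D
G(6): 19·6+7=121≡17 → R
H(7): 19·7+7=140≡10 → K
F(5): 19·5+7=102≡24 → Y
J(9): 19·9+7=178≡22 → W
G(6): 19·6+7=121≡17 → R
E(4): 19·4+7=83≡5 → F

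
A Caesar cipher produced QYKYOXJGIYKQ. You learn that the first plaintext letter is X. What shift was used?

From the crib: Q(16)−X(23)=-7≡19, so the shift is 19.

19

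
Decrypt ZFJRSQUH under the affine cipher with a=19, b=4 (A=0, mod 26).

XLDNYCUH

The inverse of 19 mod 26 is 11, since 19·11=209≡1. Apply D(y)=11·(y−4) mod 26:
Z(25): 11·(25−4)=231≡23 → X
F(5): 11·(5−4)=11 → L
J(9): 11·(9−4)=55≡3 → D
R(17): 11·(17−4)=143≡13 → N
S(18): 11·(18−4)=154≡24 → Y
Q(16): 11·(16−4)=132≡2 → C
U(20): 11·(20−4)=176≡20 → U
H(7): 11·(7−4)=33≡7 → H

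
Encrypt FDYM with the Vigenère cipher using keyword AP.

FSYB

Repeat the key across the message: APAP
F(5)+A(0): 5 → F
D(3)+P(15): 18 → S
Y(24)+A(0): 24 → Y
M(12)+P(15): 27≡1 → B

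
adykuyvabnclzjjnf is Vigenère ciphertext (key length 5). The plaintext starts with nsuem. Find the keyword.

nlegi

Subtract each crib letter from the matching ciphertext letter (mod 26):
a(0)−n(13)=-13≡13 → n
d(3)−s(18)=-15≡11 → l
y(24)−u(20)=4 → e
k(10)−e(4)=6 → g
u(20)−m(12)=8 → i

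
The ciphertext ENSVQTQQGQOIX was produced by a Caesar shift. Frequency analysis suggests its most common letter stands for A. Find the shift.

The most frequent ciphertext letter is Q (appears 4 times).
Q is position 16; A is position 0.
Shift = 16.

16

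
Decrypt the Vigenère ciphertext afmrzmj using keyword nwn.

Repeat the key across the ciphertext: nwnnwnn
a(0)−n(13): -13≡13 → n
f(5)−w(22): -17≡9 → j
m(12)−n(13): -1≡25 → z
r(17)−n(13): 4 → e
z(25)−w(22): 3 → d
m(12)−n(13): -1≡25 → z
j(9)−n(13): -4≡22 → w

njzedzw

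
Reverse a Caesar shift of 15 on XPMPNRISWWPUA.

IAXAYCTDHHAFL

X(23): 23−15=8 → I
P(15): 15−15=0 → A
M(12): 12−15=-3≡23 → X
P(15): 15−15=0 → A
N(13): 13−15=-2≡24 → Y
R(17): 17−15=2 → C
I(8): 8−15=-7≡19 → T
S(18): 18−15=3 → D
W(22): 22−15=7 → H
W(22): 22−15=7 → H
P(15): 15−15=0 → A
U(20): 20−15=5 → F
A(0): 0−15=-15≡11 → L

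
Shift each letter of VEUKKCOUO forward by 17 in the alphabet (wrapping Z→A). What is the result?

V(21): 21+17=38≡12 → M
E(4): 4+17=21 → V
U(20): 20+17=37≡11 → L
K(10): 10+17=27≡1 → B
K(10): 10+17=27≡1 → B
C(2): 2+17=19 → T
O(14): 14+17=31≡5 → F
U(20): 20+17=37≡11 → L
O(14): 14+17=31≡5 → F

MVLBBTFLF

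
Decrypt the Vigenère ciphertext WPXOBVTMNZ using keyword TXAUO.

DSXUNCWMTL

Repeat the key across the ciphertext: TXAUOTXAUO
W(22)−T(19): 3 → D
P(15)−X(23): -8≡18 → S
X(23)−A(0): 23 → X
O(14)−U(20): -6≡20 → U
B(1)−O(14): -13≡13 → N
V(21)−T(19): 2 → C
T(19)−X(23): -4≡22 → W
M(12)−A(0): 12 → M
N(13)−U(20): -7≡19 → T
Z(25)−O(14): 11 → L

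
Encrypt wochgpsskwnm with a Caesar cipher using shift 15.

ldrwvehhzlcb

w(22): 22+15=37≡11 → l
o(14): 14+15=29≡3 → d
c(2): 2+15=17 → r
h(7): 7+15=22 → w
g(6): 6+15=21 → v
p(15): 15+15=30≡4 → e
s(18): 18+15=33≡7 → h
s(18): 18+15=33≡7 → h
k(10): 10+15=25 → z
w(22): 22+15=37≡11 → l
n(13): 13+15=28≡2 → c
m(12): 12+15=27≡1 → b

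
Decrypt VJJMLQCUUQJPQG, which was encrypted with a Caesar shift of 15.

V(21): 21−15=6 → G
J(9): 9−15=-6≡20 → U
J(9): 9−15=-6≡20 → U
M(12): 12−15=-3≡23 → X
L(11): 11−15=-4≡22 → W
Q(16): 16−15=1 → B
C(2): 2−15=-13≡13 → N
U(20): 20−15=5 → F
U(20): 20−15=5 → F
Q(16): 16−15=1 → B
J(9): 9−15=-6≡20 → U
P(15): 15−15=0 → A
Q(16): 16−15=1 → B
G(6): 6−15=-9≡17 → R

GUUXWBNFFBUABR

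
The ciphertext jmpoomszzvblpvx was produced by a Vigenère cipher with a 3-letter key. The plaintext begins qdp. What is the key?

tja

Subtract each crib letter from the matching ciphertext letter (mod 26):
j(9)−q(16)=-7≡19 → t
m(12)−d(3)=9 → j
p(15)−p(15)=0 → a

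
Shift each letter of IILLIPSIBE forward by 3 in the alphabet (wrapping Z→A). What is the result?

I(8): 8+3=11 → L
I(8): 8+3=11 → L
L(11): 11+3=14 → O
L(11): 11+3=14 → O
I(8): 8+3=11 → L
P(15): 15+3=18 → S
S(18): 18+3=21 → V
I(8): 8+3=11 → L
B(1): 1+3=4 → E
E(4): 4+3=7 → H

LLOOLSVLEH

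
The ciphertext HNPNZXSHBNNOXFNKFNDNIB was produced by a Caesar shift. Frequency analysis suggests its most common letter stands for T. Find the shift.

The most frequent ciphertext letter is N (appears 7 times).
N is position 13; T is position 19.
Shift = -6≡20.

20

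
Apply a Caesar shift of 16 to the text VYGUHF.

V(21): 21+16=37≡11 → L
Y(24): 24+16=40≡14 → O
G(6): 6+16=22 → W
U(20): 20+16=36≡10 → K
H(7): 7+16=23 → X
F(5): 5+16=21 → V

LOWKXV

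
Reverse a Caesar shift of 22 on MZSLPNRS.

M(12): 12−22=-10≡16 → Q
Z(25): 25−22=3 → D
S(18): 18−22=-4≡22 → W
L(11): 11−22=-11≡15 → P
P(15): 15−22=-7≡19 → T
N(13): 13−22=-9≡17 → R
R(17): 17−22=-5≡21 → V
S(18): 18−22=-4≡22 → W

QDWPTRVW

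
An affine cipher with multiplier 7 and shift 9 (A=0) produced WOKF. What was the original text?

NXPS

The inverse of 7 mod 26 is 15, since 7·15=105≡1. Apply D(y)=15·(y−9) mod 26:
W(22): 15·(22−9)=195≡13 → N
O(14): 15·(14−9)=75≡23 → X
K(10): 15·(10−9)=15 → P
F(5): 15·(5−9)=-60≡18 → S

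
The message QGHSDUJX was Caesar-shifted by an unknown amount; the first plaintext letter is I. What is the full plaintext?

From the crib: Q(16)−I(8)=8, so the shift is 8.
Subtract 8 from each ciphertext letter:
Q(16): 16−8=8 → I
G(6): 6−8=-2≡24 → Y
H(7): 7−8=-1≡25 → Z
S(18): 18−8=10 → K
D(3): 3−8=-5≡21 → V
U(20): 20−8=12 → M
J(9): 9−8=1 → B
X(23): 23−8=15 → P

IYZKVMBP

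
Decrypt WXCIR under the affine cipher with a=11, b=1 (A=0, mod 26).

JCTDS

The inverse of 11 mod 26 is 19, since 11·19=209≡1. Apply D(y)=19·(y−1) mod 26:
W(22): 19·(22−1)=399≡9 → J
X(23): 19·(23−1)=418≡2 → C
C(2): 19·(2−1)=19 → T
I(8): 19·(8−1)=133≡3 → D
R(17): 19·(17−1)=304≡18 → S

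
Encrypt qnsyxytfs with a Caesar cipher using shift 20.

q(16): 16+20=36≡10 → k
n(13): 13+20=33≡7 → h
s(18): 18+20=38≡12 → m
y(24): 24+20=44≡18 → s
x(23): 23+20=43≡17 → r
y(24): 24+20=44≡18 → s
t(19): 19+20=39≡13 → n
f(5): 5+20=25 → z
s(18): 18+20=38≡12 → m

khmsrsnzm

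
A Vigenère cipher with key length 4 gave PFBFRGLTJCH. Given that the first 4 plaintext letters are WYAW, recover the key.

THBJ

Subtract each crib letter from the matching ciphertext letter (mod 26):
P(15)−W(22)=-7≡19 → T
F(5)−Y(24)=-19≡7 → H
B(1)−A(0)=1 → B
F(5)−W(22)=-17≡9 → J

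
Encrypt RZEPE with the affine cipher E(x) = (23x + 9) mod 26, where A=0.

KMXQX

R(17): 23·17+9=400≡10 → K
Z(25): 23·25+9=584≡12 → M
E(4): 23·4+9=101≡23 → X
P(15): 23·15+9=354≡16 → Q
E(4): 23·4+9=101≡23 → X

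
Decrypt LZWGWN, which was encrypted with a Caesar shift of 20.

L(11): 11−20=-9≡17 → R
Z(25): 25−20=5 → F
W(22): 22−20=2 → C
G(6): 6−20=-14≡12 → M
W(22): 22−20=2 → C
N(13): 13−20=-7≡19 → T

RFCMCT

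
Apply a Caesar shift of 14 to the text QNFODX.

Q(16): 16+14=30≡4 → E
N(13): 13+14=27≡1 → B
F(5): 5+14=19 → T
O(14): 14+14=28≡2 → C
D(3): 3+14=17 → R
X(23): 23+14=37≡11 → L

EBTCRL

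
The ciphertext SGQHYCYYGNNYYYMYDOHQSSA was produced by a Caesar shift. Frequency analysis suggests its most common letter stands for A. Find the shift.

The most frequent ciphertext letter is Y (appears 7 times).
Y is position 24; A is position 0.
Shift = 24.

24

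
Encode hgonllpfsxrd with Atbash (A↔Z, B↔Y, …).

stlmookuhciw

h(7) → s(18)
g(6) → t(19)
o(14) → l(11)
n(13) → m(12)
l(11) → o(14)
l(11) → o(14)
p(15) → k(10)
f(5) → u(20)
s(18) → h(7)
x(23) → c(2)
r(17) → i(8)
d(3) → w(22)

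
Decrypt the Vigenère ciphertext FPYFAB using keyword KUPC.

VVJDQH

Repeat the key across the ciphertext: KUPCKU
F(5)−K(10): -5≡21 → V
P(15)−U(20): -5≡21 → V
Y(24)−P(15): 9 → J
F(5)−C(2): 3 → D
A(0)−K(10): -10≡16 → Q
B(1)−U(20): -19≡7 → H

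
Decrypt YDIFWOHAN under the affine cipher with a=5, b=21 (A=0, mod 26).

The inverse of 5 mod 26 is 21, since 5·21=105≡1. Apply D(y)=21·(y−21) mod 26:
Y(24): 21·(24−21)=63≡11 → L
D(3): 21·(3−21)=-378≡12 → M
I(8): 21·(8−21)=-273≡13 → N
F(5): 21·(5−21)=-336≡2 → C
W(22): 21·(22−21)=21 → V
O(14): 21·(14−21)=-147≡9 → J
H(7): 21·(7−21)=-294≡18 → S
A(0): 21·(0−21)=-441≡1 → B
N(13): 21·(13−21)=-168≡14 → O

LMNCVJSBO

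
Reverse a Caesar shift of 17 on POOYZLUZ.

YXXHIUDI

P(15): 15−17=-2≡24 → Y
O(14): 14−17=-3≡23 → X
O(14): 14−17=-3≡23 → X
Y(24): 24−17=7 → H
Z(25): 25−17=8 → I
L(11): 11−17=-6≡20 → U
U(20): 20−17=3 → D
Z(25): 25−17=8 → I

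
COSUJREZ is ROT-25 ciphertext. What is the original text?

DPTVKSFA

C(2): 2−25=-23≡3 → D
O(14): 14−25=-11≡15 → P
S(18): 18−25=-7≡19 → T
U(20): 20−25=-5≡21 → V
J(9): 9−25=-16≡10 → K
R(17): 17−25=-8≡18 → S
E(4): 4−25=-21≡5 → F
Z(25): 25−25=0 → A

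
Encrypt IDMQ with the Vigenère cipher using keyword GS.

OVSI

Repeat the key across the message: GSGS
I(8)+G(6): 14 → O
D(3)+S(18): 21 → V
M(12)+G(6): 18 → S
Q(16)+S(18): 34≡8 → I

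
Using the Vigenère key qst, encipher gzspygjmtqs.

wrlfqzzemgk

Repeat the key across the message: qstqstqstqs
g(6)+q(16): 22 → w
z(25)+s(18): 43≡17 → r
s(18)+t(19): 37≡11 → l
p(15)+q(16): 31≡5 → f
y(24)+s(18): 42≡16 → q
g(6)+t(19): 25 → z
j(9)+q(16): 25 → z
m(12)+s(18): 30≡4 → e
t(19)+t(19): 38≡12 → m
q(16)+q(16): 32≡6 → g
s(18)+s(18): 36≡10 → k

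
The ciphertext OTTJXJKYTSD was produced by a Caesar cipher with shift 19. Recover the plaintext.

O(14): 14−19=-5≡21 → V
T(19): 19−19=0 → A
T(19): 19−19=0 → A
J(9): 9−19=-10≡16 → Q
X(23): 23−19=4 → E
J(9): 9−19=-10≡16 → Q
K(10): 10−19=-9≡17 → R
Y(24): 24−19=5 → F
T(19): 19−19=0 → A
S(18): 18−19=-1≡25 → Z
D(3): 3−19=-16≡10 → K

VAAQEQRFAZK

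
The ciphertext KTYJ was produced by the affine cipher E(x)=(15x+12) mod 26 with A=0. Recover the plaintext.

The inverse of 15 mod 26 is 7, since 15·7=105≡1. Apply D(y)=7·(y−12) mod 26:
K(10): 7·(10−12)=-14≡12 → M
T(19): 7·(19−12)=49≡23 → X
Y(24): 7·(24−12)=84≡6 → G
J(9): 7·(9−12)=-21≡5 → F

MXGF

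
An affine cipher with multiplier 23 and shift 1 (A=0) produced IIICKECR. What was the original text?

PPPRXZRM

The inverse of 23 mod 26 is 17, since 23·17=391≡1. Apply D(y)=17·(y−1) mod 26:
I(8): 17·(8−1)=119≡15 → P
I(8): 17·(8−1)=119≡15 → P
I(8): 17·(8−1)=119≡15 → P
C(2): 17·(2−1)=17 → R
K(10): 17·(10−1)=153≡23 → X
E(4): 17·(4−1)=51≡25 → Z
C(2): 17·(2−1)=17 → R
R(17): 17·(17−1)=272≡12 → M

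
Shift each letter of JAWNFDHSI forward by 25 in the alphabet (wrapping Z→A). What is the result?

J(9): 9+25=34≡8 → I
A(0): 0+25=25 → Z
W(22): 22+25=47≡21 → V
N(13): 13+25=38≡12 → M
F(5): 5+25=30≡4 → E
D(3): 3+25=28≡2 → C
H(7): 7+25=32≡6 → G
S(18): 18+25=43≡17 → R
I(8): 8+25=33≡7 → H

IZVMECGRH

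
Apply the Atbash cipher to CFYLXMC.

C(2) → X(23)
F(5) → U(20)
Y(24) → B(1)
L(11) → O(14)
X(23) → C(2)
M(12) → N(13)
C(2) → X(23)

XUBOCNX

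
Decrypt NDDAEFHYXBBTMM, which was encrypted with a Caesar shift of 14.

ZPPMQRTKJNNFYY

N(13): 13−14=-1≡25 → Z
D(3): 3−14=-11≡15 → P
D(3): 3−14=-11≡15 → P
A(0): 0−14=-14≡12 → M
E(4): 4−14=-10≡16 → Q
F(5): 5−14=-9≡17 → R
H(7): 7−14=-7≡19 → T
Y(24): 24−14=10 → K
X(23): 23−14=9 → J
B(1): 1−14=-13≡13 → N
B(1): 1−14=-13≡13 → N
T(19): 19−14=5 → F
M(12): 12−14=-2≡24 → Y
M(12): 12−14=-2≡24 → Y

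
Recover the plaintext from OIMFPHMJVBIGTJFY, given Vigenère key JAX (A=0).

Repeat the key across the ciphertext: JAXJAXJAXJAXJAXJ
O(14)−J(9): 5 → F
I(8)−A(0): 8 → I
M(12)−X(23): -11≡15 → P
F(5)−J(9): -4≡22 → W
P(15)−A(0): 15 → P
H(7)−X(23): -16≡10 → K
M(12)−J(9): 3 → D
J(9)−A(0): 9 → J
V(21)−X(23): -2≡24 → Y
B(1)−J(9): -8≡18 → S
I(8)−A(0): 8 → I
G(6)−X(23): -17≡9 → J
T(19)−J(9): 10 → K
J(9)−A(0): 9 → J
F(5)−X(23): -18≡8 → I
Y(24)−J(9): 15 → P

FIPWPKDJYSIJKJIP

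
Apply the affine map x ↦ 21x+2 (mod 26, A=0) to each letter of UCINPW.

U(20): 21·20+2=422≡6 → G
C(2): 21·2+2=44≡18 → S
I(8): 21·8+2=170≡14 → O
N(13): 21·13+2=275≡15 → P
P(15): 21·15+2=317≡5 → F
W(22): 21·22+2=464≡22 → W

GSOPFW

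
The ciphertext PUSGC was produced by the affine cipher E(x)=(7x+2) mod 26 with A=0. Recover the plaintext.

The inverse of 7 mod 26 is 15, since 7·15=105≡1. Apply D(y)=15·(y−2) mod 26:
P(15): 15·(15−2)=195≡13 → N
U(20): 15·(20−2)=270≡10 → K
S(18): 15·(18−2)=240≡6 → G
G(6): 15·(6−2)=60≡8 → I
C(2): 15·(2−2)=0 → A

NKGIA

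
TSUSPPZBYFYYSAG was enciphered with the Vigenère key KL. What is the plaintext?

JHKHFEPQOUONIPW

Repeat the key across the ciphertext: KLKLKLKLKLKLKLK
T(19)−K(10): 9 → J
S(18)−L(11): 7 → H
U(20)−K(10): 10 → K
S(18)−L(11): 7 → H
P(15)−K(10): 5 → F
P(15)−L(11): 4 → E
Z(25)−K(10): 15 → P
B(1)−L(11): -10≡16 → Q
Y(24)−K(10): 14 → O
F(5)−L(11): -6≡20 → U
Y(24)−K(10): 14 → O
Y(24)−L(11): 13 → N
S(18)−K(10): 8 → I
A(0)−L(11): -11≡15 → P
G(6)−K(10): -4≡22 → W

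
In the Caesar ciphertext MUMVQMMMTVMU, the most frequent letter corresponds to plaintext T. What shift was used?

The most frequent ciphertext letter is M (appears 6 times).
M is position 12; T is position 19.
Shift = -7≡19.

19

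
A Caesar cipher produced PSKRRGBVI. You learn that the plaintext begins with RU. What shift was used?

From the crib: P(15)−R(17)=-2≡24, so the shift is 24.

24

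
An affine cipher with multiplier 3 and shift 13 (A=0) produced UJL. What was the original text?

The inverse of 3 mod 26 is 9, since 3·9=27≡1. Apply D(y)=9·(y−13) mod 26:
U(20): 9·(20−13)=63≡11 → L
J(9): 9·(9−13)=-36≡16 → Q
L(11): 9·(11−13)=-18≡8 → I

LQI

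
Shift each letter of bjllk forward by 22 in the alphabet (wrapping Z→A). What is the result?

xfhhg

b(1): 1+22=23 → x
j(9): 9+22=31≡5 → f
l(11): 11+22=33≡7 → h
l(11): 11+22=33≡7 → h
k(10): 10+22=32≡6 → g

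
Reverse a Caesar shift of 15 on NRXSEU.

N(13): 13−15=-2≡24 → Y
R(17): 17−15=2 → C
X(23): 23−15=8 → I
S(18): 18−15=3 → D
E(4): 4−15=-11≡15 → P
U(20): 20−15=5 → F

YCIDPF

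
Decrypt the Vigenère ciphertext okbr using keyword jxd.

fnyi

Repeat the key across the ciphertext: jxdj
o(14)−j(9): 5 → f
k(10)−x(23): -13≡13 → n
b(1)−d(3): -2≡24 → y
r(17)−j(9): 8 → i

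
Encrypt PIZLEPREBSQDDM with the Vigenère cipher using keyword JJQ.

Repeat the key across the message: JJQJJQJJQJJQJJ
P(15)+J(9): 24 → Y
I(8)+J(9): 17 → R
Z(25)+Q(16): 41≡15 → P
L(11)+J(9): 20 → U
E(4)+J(9): 13 → N
P(15)+Q(16): 31≡5 → F
R(17)+J(9): 26≡0 → A
E(4)+J(9): 13 → N
B(1)+Q(16): 17 → R
S(18)+J(9): 27≡1 → B
Q(16)+J(9): 25 → Z
D(3)+Q(16): 19 → T
D(3)+J(9): 12 → M
M(12)+J(9): 21 → V

YRPUNFANRBZTMV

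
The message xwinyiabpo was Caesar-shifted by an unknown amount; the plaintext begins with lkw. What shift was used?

12

From the crib: x(23)−l(11)=12, so the shift is 12.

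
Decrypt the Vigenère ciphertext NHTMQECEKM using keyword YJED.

Repeat the key across the ciphertext: YJEDYJEDYJ
N(13)−Y(24): -11≡15 → P
H(7)−J(9): -2≡24 → Y
T(19)−E(4): 15 → P
M(12)−D(3): 9 → J
Q(16)−Y(24): -8≡18 → S
E(4)−J(9): -5≡21 → V
C(2)−E(4): -2≡24 → Y
E(4)−D(3): 1 → B
K(10)−Y(24): -14≡12 → M
M(12)−J(9): 3 → D

PYPJSVYBMD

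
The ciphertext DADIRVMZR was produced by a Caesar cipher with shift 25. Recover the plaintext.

D(3): 3−25=-22≡4 → E
A(0): 0−25=-25≡1 → B
D(3): 3−25=-22≡4 → E
I(8): 8−25=-17≡9 → J
R(17): 17−25=-8≡18 → S
V(21): 21−25=-4≡22 → W
M(12): 12−25=-13≡13 → N
Z(25): 25−25=0 → A
R(17): 17−25=-8≡18 → S

EBEJSWNAS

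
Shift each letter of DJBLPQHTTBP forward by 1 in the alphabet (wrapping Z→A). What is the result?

EKCMQRIUUCQ

D(3): 3+1=4 → E
J(9): 9+1=10 → K
B(1): 1+1=2 → C
L(11): 11+1=12 → M
P(15): 15+1=16 → Q
Q(16): 16+1=17 → R
H(7): 7+1=8 → I
T(19): 19+1=20 → U
T(19): 19+1=20 → U
B(1): 1+1=2 → C
P(15): 15+1=16 → Q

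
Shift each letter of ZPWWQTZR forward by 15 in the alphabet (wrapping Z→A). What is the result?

OELLFIOG

Z(25): 25+15=40≡14 → O
P(15): 15+15=30≡4 → E
W(22): 22+15=37≡11 → L
W(22): 22+15=37≡11 → L
Q(16): 16+15=31≡5 → F
T(19): 19+15=34≡8 → I
Z(25): 25+15=40≡14 → O
R(17): 17+15=32≡6 → G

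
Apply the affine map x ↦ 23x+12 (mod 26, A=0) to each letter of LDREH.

FDNAR

L(11): 23·11+12=265≡5 → F
D(3): 23·3+12=81≡3 → D
R(17): 23·17+12=403≡13 → N
E(4): 23·4+12=104≡0 → A
H(7): 23·7+12=173≡17 → R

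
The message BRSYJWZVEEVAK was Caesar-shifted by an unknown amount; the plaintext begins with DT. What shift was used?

From the crib: B(1)−D(3)=-2≡24, so the shift is 24.

24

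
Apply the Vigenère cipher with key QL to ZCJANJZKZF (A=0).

PNZLDUPVPQ

Repeat the key across the message: QLQLQLQLQL
Z(25)+Q(16): 41≡15 → P
C(2)+L(11): 13 → N
J(9)+Q(16): 25 → Z
A(0)+L(11): 11 → L
N(13)+Q(16): 29≡3 → D
J(9)+L(11): 20 → U
Z(25)+Q(16): 41≡15 → P
K(10)+L(11): 21 → V
Z(25)+Q(16): 41≡15 → P
F(5)+L(11): 16 → Q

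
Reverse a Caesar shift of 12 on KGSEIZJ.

K(10): 10−12=-2≡24 → Y
G(6): 6−12=-6≡20 → U
S(18): 18−12=6 → G
E(4): 4−12=-8≡18 → S
I(8): 8−12=-4≡22 → W
Z(25): 25−12=13 → N
J(9): 9−12=-3≡23 → X

YUGSWNX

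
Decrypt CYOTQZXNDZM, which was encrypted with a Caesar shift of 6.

C(2): 2−6=-4≡22 → W
Y(24): 24−6=18 → S
O(14): 14−6=8 → I
T(19): 19−6=13 → N
Q(16): 16−6=10 → K
Z(25): 25−6=19 → T
X(23): 23−6=17 → R
N(13): 13−6=7 → H
D(3): 3−6=-3≡23 → X
Z(25): 25−6=19 → T
M(12): 12−6=6 → G

WSINKTRHXTG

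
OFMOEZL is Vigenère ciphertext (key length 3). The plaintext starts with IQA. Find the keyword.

GPM

Subtract each crib letter from the matching ciphertext letter (mod 26):
O(14)−I(8)=6 → G
F(5)−Q(16)=-11≡15 → P
M(12)−A(0)=12 → M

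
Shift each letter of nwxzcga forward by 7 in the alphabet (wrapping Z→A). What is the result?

n(13): 13+7=20 → u
w(22): 22+7=29≡3 → d
x(23): 23+7=30≡4 → e
z(25): 25+7=32≡6 → g
c(2): 2+7=9 → j
g(6): 6+7=13 → n
a(0): 0+7=7 → h

udegjnh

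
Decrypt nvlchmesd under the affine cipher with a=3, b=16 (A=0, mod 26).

The inverse of 3 mod 26 is 9, since 3·9=27≡1. Apply D(y)=9·(y−16) mod 26:
n(13): 9·(13−16)=-27≡25 → z
v(21): 9·(21−16)=45≡19 → t
l(11): 9·(11−16)=-45≡7 → h
c(2): 9·(2−16)=-126≡4 → e
h(7): 9·(7−16)=-81≡23 → x
m(12): 9·(12−16)=-36≡16 → q
e(4): 9·(4−16)=-108≡22 → w
s(18): 9·(18−16)=18 → s
d(3): 9·(3−16)=-117≡13 → n

zthexqwsn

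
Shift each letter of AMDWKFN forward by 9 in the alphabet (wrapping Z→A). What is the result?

A(0): 0+9=9 → J
M(12): 12+9=21 → V
D(3): 3+9=12 → M
W(22): 22+9=31≡5 → F
K(10): 10+9=19 → T
F(5): 5+9=14 → O
N(13): 13+9=22 → W

JVMFTOW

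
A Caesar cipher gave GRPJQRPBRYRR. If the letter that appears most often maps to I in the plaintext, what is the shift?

The most frequent ciphertext letter is R (appears 5 times).
R is position 17; I is position 8.
Shift = 9.

9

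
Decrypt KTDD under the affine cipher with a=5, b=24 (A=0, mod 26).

The inverse of 5 mod 26 is 21, since 5·21=105≡1. Apply D(y)=21·(y−24) mod 26:
K(10): 21·(10−24)=-294≡18 → S
T(19): 21·(19−24)=-105≡25 → Z
D(3): 21·(3−24)=-441≡1 → B
D(3): 21·(3−24)=-441≡1 → B

SZBB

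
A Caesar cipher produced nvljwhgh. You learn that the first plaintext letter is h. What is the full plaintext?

hpfdqbab

From the crib: n(13)−h(7)=6, so the shift is 6.
Subtract 6 from each ciphertext letter:
n(13): 13−6=7 → h
v(21): 21−6=15 → p
l(11): 11−6=5 → f
j(9): 9−6=3 → d
w(22): 22−6=16 → q
h(7): 7−6=1 → b
g(6): 6−6=0 → a
h(7): 7−6=1 → b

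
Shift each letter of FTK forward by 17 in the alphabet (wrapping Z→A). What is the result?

F(5): 5+17=22 → W
T(19): 19+17=36≡10 → K
K(10): 10+17=27≡1 → B

WKB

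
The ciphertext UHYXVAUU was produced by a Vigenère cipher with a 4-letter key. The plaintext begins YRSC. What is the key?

WQGV

Subtract each crib letter from the matching ciphertext letter (mod 26):
U(20)−Y(24)=-4≡22 → W
H(7)−R(17)=-10≡16 → Q
Y(24)−S(18)=6 → G
X(23)−C(2)=21 → V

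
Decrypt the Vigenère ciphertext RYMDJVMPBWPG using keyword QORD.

Repeat the key across the ciphertext: QORDQORDQORD
R(17)−Q(16): 1 → B
Y(24)−O(14): 10 → K
M(12)−R(17): -5≡21 → V
D(3)−D(3): 0 → A
J(9)−Q(16): -7≡19 → T
V(21)−O(14): 7 → H
M(12)−R(17): -5≡21 → V
P(15)−D(3): 12 → M
B(1)−Q(16): -15≡11 → L
W(22)−O(14): 8 → I
P(15)−R(17): -2≡24 → Y
G(6)−D(3): 3 → D

BKVATHVMLIYD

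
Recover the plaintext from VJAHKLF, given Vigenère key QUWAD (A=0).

Repeat the key across the ciphertext: QUWADQU
V(21)−Q(16): 5 → F
J(9)−U(20): -11≡15 → P
A(0)−W(22): -22≡4 → E
H(7)−A(0): 7 → H
K(10)−D(3): 7 → H
L(11)−Q(16): -5≡21 → V
F(5)−U(20): -15≡11 → L

FPEHHVL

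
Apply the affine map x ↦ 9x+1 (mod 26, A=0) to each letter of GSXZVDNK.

DHASICON

G(6): 9·6+1=55≡3 → D
S(18): 9·18+1=163≡7 → H
X(23): 9·23+1=208≡0 → A
Z(25): 9·25+1=226≡18 → S
V(21): 9·21+1=190≡8 → I
D(3): 9·3+1=28≡2 → C
N(13): 9·13+1=118≡14 → O
K(10): 9·10+1=91≡13 → N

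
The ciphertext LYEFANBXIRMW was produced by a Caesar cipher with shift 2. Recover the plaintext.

L(11): 11−2=9 → J
Y(24): 24−2=22 → W
E(4): 4−2=2 → C
F(5): 5−2=3 → D
A(0): 0−2=-2≡24 → Y
N(13): 13−2=11 → L
B(1): 1−2=-1≡25 → Z
X(23): 23−2=21 → V
I(8): 8−2=6 → G
R(17): 17−2=15 → P
M(12): 12−2=10 → K
W(22): 22−2=20 → U

JWCDYLZVGPKU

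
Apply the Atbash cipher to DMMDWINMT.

WNNWDRMNG

D(3) → W(22)
M(12) → N(13)
M(12) → N(13)
D(3) → W(22)
W(22) → D(3)
I(8) → R(17)
N(13) → M(12)
M(12) → N(13)
T(19) → G(6)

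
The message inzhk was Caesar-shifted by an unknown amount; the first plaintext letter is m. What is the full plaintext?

From the crib: i(8)−m(12)=-4≡22, so the shift is 22.
Subtract 22 from each ciphertext letter:
i(8): 8−22=-14≡12 → m
n(13): 13−22=-9≡17 → r
z(25): 25−22=3 → d
h(7): 7−22=-15≡11 → l
k(10): 10−22=-12≡14 → o

mrdlo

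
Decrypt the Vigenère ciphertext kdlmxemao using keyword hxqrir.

dgvvpnfdy

Repeat the key across the ciphertext: hxqrirhxq
k(10)−h(7): 3 → d
d(3)−x(23): -20≡6 → g
l(11)−q(16): -5≡21 → v
m(12)−r(17): -5≡21 → v
x(23)−i(8): 15 → p
e(4)−r(17): -13≡13 → n
m(12)−h(7): 5 → f
a(0)−x(23): -23≡3 → d
o(14)−q(16): -2≡24 → y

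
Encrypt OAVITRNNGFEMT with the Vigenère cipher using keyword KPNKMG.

YPISFXXCTPQSD

Repeat the key across the message: KPNKMGKPNKMGK
O(14)+K(10): 24 → Y
A(0)+P(15): 15 → P
V(21)+N(13): 34≡8 → I
I(8)+K(10): 18 → S
T(19)+M(12): 31≡5 → F
R(17)+G(6): 23 → X
N(13)+K(10): 23 → X
N(13)+P(15): 28≡2 → C
G(6)+N(13): 19 → T
F(5)+K(10): 15 → P
E(4)+M(12): 16 → Q
M(12)+G(6): 18 → S
T(19)+K(10): 29≡3 → D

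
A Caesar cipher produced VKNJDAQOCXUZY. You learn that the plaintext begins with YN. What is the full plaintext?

YNQMGDTRFAXCB

From the crib: V(21)−Y(24)=-3≡23, so the shift is 23.
Subtract 23 from each ciphertext letter:
V(21): 21−23=-2≡24 → Y
K(10): 10−23=-13≡13 → N
N(13): 13−23=-10≡16 → Q
J(9): 9−23=-14≡12 → M
D(3): 3−23=-20≡6 → G
A(0): 0−23=-23≡3 → D
Q(16): 16−23=-7≡19 → T
O(14): 14−23=-9≡17 → R
C(2): 2−23=-21≡5 → F
X(23): 23−23=0 → A
U(20): 20−23=-3≡23 → X
Z(25): 25−23=2 → C
Y(24): 24−23=1 → B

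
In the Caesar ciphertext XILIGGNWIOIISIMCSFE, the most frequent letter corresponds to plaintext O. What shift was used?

The most frequent ciphertext letter is I (appears 6 times).
I is position 8; O is position 14.
Shift = -6≡20.

20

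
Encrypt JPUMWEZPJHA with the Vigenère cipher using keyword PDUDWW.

YSOPSAOSDKW

Repeat the key across the message: PDUDWWPDUDW
J(9)+P(15): 24 → Y
P(15)+D(3): 18 → S
U(20)+U(20): 40≡14 → O
M(12)+D(3): 15 → P
W(22)+W(22): 44≡18 → S
E(4)+W(22): 26≡0 → A
Z(25)+P(15): 40≡14 → O
P(15)+D(3): 18 → S
J(9)+U(20): 29≡3 → D
H(7)+D(3): 10 → K
A(0)+W(22): 22 → W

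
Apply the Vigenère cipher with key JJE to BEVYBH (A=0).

Repeat the key across the message: JJEJJE
B(1)+J(9): 10 → K
E(4)+J(9): 13 → N
V(21)+E(4): 25 → Z
Y(24)+J(9): 33≡7 → H
B(1)+J(9): 10 → K
H(7)+E(4): 11 → L

KNZHKL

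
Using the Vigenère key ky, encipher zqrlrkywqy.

Repeat the key across the message: kykykykyky
z(25)+k(10): 35≡9 → j
q(16)+y(24): 40≡14 → o
r(17)+k(10): 27≡1 → b
l(11)+y(24): 35≡9 → j
r(17)+k(10): 27≡1 → b
k(10)+y(24): 34≡8 → i
y(24)+k(10): 34≡8 → i
w(22)+y(24): 46≡20 → u
q(16)+k(10): 26≡0 → a
y(24)+y(24): 48≡22 → w

jobjbiiuaw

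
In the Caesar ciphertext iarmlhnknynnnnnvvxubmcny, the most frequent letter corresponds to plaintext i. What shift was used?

The most frequent ciphertext letter is n (appears 8 times).
n is position 13; i is position 8.
Shift = 5.

5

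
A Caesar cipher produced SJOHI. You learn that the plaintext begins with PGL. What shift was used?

3

From the crib: S(18)−P(15)=3, so the shift is 3.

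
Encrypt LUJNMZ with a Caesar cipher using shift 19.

ENCGFS

L(11): 11+19=30≡4 → E
U(20): 20+19=39≡13 → N
J(9): 9+19=28≡2 → C
N(13): 13+19=32≡6 → G
M(12): 12+19=31≡5 → F
Z(25): 25+19=44≡18 → S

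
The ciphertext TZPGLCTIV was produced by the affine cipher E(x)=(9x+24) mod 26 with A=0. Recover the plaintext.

LDZYNMLER

The inverse of 9 mod 26 is 3, since 9·3=27≡1. Apply D(y)=3·(y−24) mod 26:
T(19): 3·(19−24)=-15≡11 → L
Z(25): 3·(25−24)=3 → D
P(15): 3·(15−24)=-27≡25 → Z
G(6): 3·(6−24)=-54≡24 → Y
L(11): 3·(11−24)=-39≡13 → N
C(2): 3·(2−24)=-66≡12 → M
T(19): 3·(19−24)=-15≡11 → L
I(8): 3·(8−24)=-48≡4 → E
V(21): 3·(21−24)=-9≡17 → R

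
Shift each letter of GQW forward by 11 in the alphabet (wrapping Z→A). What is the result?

G(6): 6+11=17 → R
Q(16): 16+11=27≡1 → B
W(22): 22+11=33≡7 → H

RBH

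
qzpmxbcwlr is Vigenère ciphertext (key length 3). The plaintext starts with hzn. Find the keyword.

jac

Subtract each crib letter from the matching ciphertext letter (mod 26):
q(16)−h(7)=9 → j
z(25)−z(25)=0 → a
p(15)−n(13)=2 → c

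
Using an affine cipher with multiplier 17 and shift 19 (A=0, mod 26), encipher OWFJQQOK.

O(14): 17·14+19=257≡23 → X
W(22): 17·22+19=393≡3 → D
F(5): 17·5+19=104≡0 → A
J(9): 17·9+19=172≡16 → Q
Q(16): 17·16+19=291≡5 → F
Q(16): 17·16+19=291≡5 → F
O(14): 17·14+19=257≡23 → X
K(10): 17·10+19=189≡7 → H

XDAQFFXH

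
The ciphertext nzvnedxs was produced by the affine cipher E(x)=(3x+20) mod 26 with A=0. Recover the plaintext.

ptjpmdbi

The inverse of 3 mod 26 is 9, since 3·9=27≡1. Apply D(y)=9·(y−20) mod 26:
n(13): 9·(13−20)=-63≡15 → p
z(25): 9·(25−20)=45≡19 → t
v(21): 9·(21−20)=9 → j
n(13): 9·(13−20)=-63≡15 → p
e(4): 9·(4−20)=-144≡12 → m
d(3): 9·(3−20)=-153≡3 → d
x(23): 9·(23−20)=27≡1 → b
s(18): 9·(18−20)=-18≡8 → i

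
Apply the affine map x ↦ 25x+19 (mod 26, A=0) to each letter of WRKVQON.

XCJYDFG

W(22): 25·22+19=569≡23 → X
R(17): 25·17+19=444≡2 → C
K(10): 25·10+19=269≡9 → J
V(21): 25·21+19=544≡24 → Y
Q(16): 25·16+19=419≡3 → D
O(14): 25·14+19=369≡5 → F
N(13): 25·13+19=344≡6 → G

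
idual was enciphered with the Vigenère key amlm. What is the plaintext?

irjol

Repeat the key across the ciphertext: amlma
i(8)−a(0): 8 → i
d(3)−m(12): -9≡17 → r
u(20)−l(11): 9 → j
a(0)−m(12): -12≡14 → o
l(11)−a(0): 11 → l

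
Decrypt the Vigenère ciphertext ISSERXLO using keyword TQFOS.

Repeat the key across the ciphertext: TQFOSTQF
I(8)−T(19): -11≡15 → P
S(18)−Q(16): 2 → C
S(18)−F(5): 13 → N
E(4)−O(14): -10≡16 → Q
R(17)−S(18): -1≡25 → Z
X(23)−T(19): 4 → E
L(11)−Q(16): -5≡21 → V
O(14)−F(5): 9 → J

PCNQZEVJ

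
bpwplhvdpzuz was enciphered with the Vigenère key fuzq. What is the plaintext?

wvxzgnwnkfvj

Repeat the key across the ciphertext: fuzqfuzqfuzq
b(1)−f(5): -4≡22 → w
p(15)−u(20): -5≡21 → v
w(22)−z(25): -3≡23 → x
p(15)−q(16): -1≡25 → z
l(11)−f(5): 6 → g
h(7)−u(20): -13≡13 → n
v(21)−z(25): -4≡22 → w
d(3)−q(16): -13≡13 → n
p(15)−f(5): 10 → k
z(25)−u(20): 5 → f
u(20)−z(25): -5≡21 → v
z(25)−q(16): 9 → j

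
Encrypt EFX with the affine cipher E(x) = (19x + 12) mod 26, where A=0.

KDH

E(4): 19·4+12=88≡10 → K
F(5): 19·5+12=107≡3 → D
X(23): 19·23+12=449≡7 → H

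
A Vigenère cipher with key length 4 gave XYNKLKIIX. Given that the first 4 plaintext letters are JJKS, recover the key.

Subtract each crib letter from the matching ciphertext letter (mod 26):
X(23)−J(9)=14 → O
Y(24)−J(9)=15 → P
N(13)−K(10)=3 → D
K(10)−S(18)=-8≡18 → S

OPDS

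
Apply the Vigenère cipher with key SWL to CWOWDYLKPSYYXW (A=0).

Repeat the key across the message: SWLSWLSWLSWLSW
C(2)+S(18): 20 → U
W(22)+W(22): 44≡18 → S
O(14)+L(11): 25 → Z
W(22)+S(18): 40≡14 → O
D(3)+W(22): 25 → Z
Y(24)+L(11): 35≡9 → J
L(11)+S(18): 29≡3 → D
K(10)+W(22): 32≡6 → G
P(15)+L(11): 26≡0 → A
S(18)+S(18): 36≡10 → K
Y(24)+W(22): 46≡20 → U
Y(24)+L(11): 35≡9 → J
X(23)+S(18): 41≡15 → P
W(22)+W(22): 44≡18 → S

USZOZJDGAKUJPS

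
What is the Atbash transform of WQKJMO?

DJPQNL

W(22) → D(3)
Q(16) → J(9)
K(10) → P(15)
J(9) → Q(16)
M(12) → N(13)
O(14) → L(11)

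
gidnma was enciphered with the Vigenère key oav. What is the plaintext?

siizmf

Repeat the key across the ciphertext: oavoav
g(6)−o(14): -8≡18 → s
i(8)−a(0): 8 → i
d(3)−v(21): -18≡8 → i
n(13)−o(14): -1≡25 → z
m(12)−a(0): 12 → m
a(0)−v(21): -21≡5 → f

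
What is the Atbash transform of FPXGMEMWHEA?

F(5) → U(20)
P(15) → K(10)
X(23) → C(2)
G(6) → T(19)
M(12) → N(13)
E(4) → V(21)
M(12) → N(13)
W(22) → D(3)
H(7) → S(18)
E(4) → V(21)
A(0) → Z(25)

UKCTNVNDSVZ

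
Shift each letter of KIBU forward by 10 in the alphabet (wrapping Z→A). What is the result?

K(10): 10+10=20 → U
I(8): 8+10=18 → S
B(1): 1+10=11 → L
U(20): 20+10=30≡4 → E

USLE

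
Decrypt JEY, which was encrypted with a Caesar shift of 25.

J(9): 9−25=-16≡10 → K
E(4): 4−25=-21≡5 → F
Y(24): 24−25=-1≡25 → Z

KFZ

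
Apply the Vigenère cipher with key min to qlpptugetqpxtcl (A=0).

Repeat the key across the message: minminminminmin
q(16)+m(12): 28≡2 → c
l(11)+i(8): 19 → t
p(15)+n(13): 28≡2 → c
p(15)+m(12): 27≡1 → b
t(19)+i(8): 27≡1 → b
u(20)+n(13): 33≡7 → h
g(6)+m(12): 18 → s
e(4)+i(8): 12 → m
t(19)+n(13): 32≡6 → g
q(16)+m(12): 28≡2 → c
p(15)+i(8): 23 → x
x(23)+n(13): 36≡10 → k
t(19)+m(12): 31≡5 → f
c(2)+i(8): 10 → k
l(11)+n(13): 24 → y

ctcbbhsmgcxkfky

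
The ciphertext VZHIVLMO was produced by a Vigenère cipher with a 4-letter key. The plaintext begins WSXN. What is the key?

Subtract each crib letter from the matching ciphertext letter (mod 26):
V(21)−W(22)=-1≡25 → Z
Z(25)−S(18)=7 → H
H(7)−X(23)=-16≡10 → K
I(8)−N(13)=-5≡21 → V

ZHKV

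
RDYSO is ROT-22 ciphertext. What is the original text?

VHCWS

R(17): 17−22=-5≡21 → V
D(3): 3−22=-19≡7 → H
Y(24): 24−22=2 → C
S(18): 18−22=-4≡22 → W
O(14): 14−22=-8≡18 → S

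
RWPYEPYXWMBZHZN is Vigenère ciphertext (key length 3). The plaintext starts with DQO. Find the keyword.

OGB

Subtract each crib letter from the matching ciphertext letter (mod 26):
R(17)−D(3)=14 → O
W(22)−Q(16)=6 → G
P(15)−O(14)=1 → B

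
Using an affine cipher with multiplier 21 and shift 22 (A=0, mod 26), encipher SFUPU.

S(18): 21·18+22=400≡10 → K
F(5): 21·5+22=127≡23 → X
U(20): 21·20+22=442≡0 → A
P(15): 21·15+22=337≡25 → Z
U(20): 21·20+22=442≡0 → A

KXAZA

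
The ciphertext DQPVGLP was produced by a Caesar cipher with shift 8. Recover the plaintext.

D(3): 3−8=-5≡21 → V
Q(16): 16−8=8 → I
P(15): 15−8=7 → H
V(21): 21−8=13 → N
G(6): 6−8=-2≡24 → Y
L(11): 11−8=3 → D
P(15): 15−8=7 → H

VIHNYDH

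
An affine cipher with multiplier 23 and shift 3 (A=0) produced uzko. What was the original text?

dkpf

The inverse of 23 mod 26 is 17, since 23·17=391≡1. Apply D(y)=17·(y−3) mod 26:
u(20): 17·(20−3)=289≡3 → d
z(25): 17·(25−3)=374≡10 → k
k(10): 17·(10−3)=119≡15 → p
o(14): 17·(14−3)=187≡5 → f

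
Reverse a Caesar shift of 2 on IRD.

I(8): 8−2=6 → G
R(17): 17−2=15 → P
D(3): 3−2=1 → B

GPB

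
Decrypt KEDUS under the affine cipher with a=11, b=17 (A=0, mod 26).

XNUFT

The inverse of 11 mod 26 is 19, since 11·19=209≡1. Apply D(y)=19·(y−17) mod 26:
K(10): 19·(10−17)=-133≡23 → X
E(4): 19·(4−17)=-247≡13 → N
D(3): 19·(3−17)=-266≡20 → U
U(20): 19·(20−17)=57≡5 → F
S(18): 19·(18−17)=19 → T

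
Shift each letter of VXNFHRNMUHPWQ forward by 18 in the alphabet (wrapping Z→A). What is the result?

NPFXZJFEMZHOI

V(21): 21+18=39≡13 → N
X(23): 23+18=41≡15 → P
N(13): 13+18=31≡5 → F
F(5): 5+18=23 → X
H(7): 7+18=25 → Z
R(17): 17+18=35≡9 → J
N(13): 13+18=31≡5 → F
M(12): 12+18=30≡4 → E
U(20): 20+18=38≡12 → M
H(7): 7+18=25 → Z
P(15): 15+18=33≡7 → H
W(22): 22+18=40≡14 → O
Q(16): 16+18=34≡8 → I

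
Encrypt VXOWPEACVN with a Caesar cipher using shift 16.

LNEMFUQSLD

V(21): 21+16=37≡11 → L
X(23): 23+16=39≡13 → N
O(14): 14+16=30≡4 → E
W(22): 22+16=38≡12 → M
P(15): 15+16=31≡5 → F
E(4): 4+16=20 → U
A(0): 0+16=16 → Q
C(2): 2+16=18 → S
V(21): 21+16=37≡11 → L
N(13): 13+16=29≡3 → D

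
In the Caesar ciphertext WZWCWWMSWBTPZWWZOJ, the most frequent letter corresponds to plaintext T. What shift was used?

3

The most frequent ciphertext letter is W (appears 7 times).
W is position 22; T is position 19.
Shift = 3.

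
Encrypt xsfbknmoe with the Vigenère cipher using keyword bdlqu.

Repeat the key across the message: bdlqubdlq
x(23)+b(1): 24 → y
s(18)+d(3): 21 → v
f(5)+l(11): 16 → q
b(1)+q(16): 17 → r
k(10)+u(20): 30≡4 → e
n(13)+b(1): 14 → o
m(12)+d(3): 15 → p
o(14)+l(11): 25 → z
e(4)+q(16): 20 → u

yvqreopzu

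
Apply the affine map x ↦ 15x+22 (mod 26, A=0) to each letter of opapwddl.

o(14): 15·14+22=232≡24 → y
p(15): 15·15+22=247≡13 → n
a(0): 15·0+22=22 → w
p(15): 15·15+22=247≡13 → n
w(22): 15·22+22=352≡14 → o
d(3): 15·3+22=67≡15 → p
d(3): 15·3+22=67≡15 → p
l(11): 15·11+22=187≡5 → f

ynwnoppf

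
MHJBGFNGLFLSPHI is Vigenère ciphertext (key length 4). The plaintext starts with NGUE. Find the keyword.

ZBPX

Subtract each crib letter from the matching ciphertext letter (mod 26):
M(12)−N(13)=-1≡25 → Z
H(7)−G(6)=1 → B
J(9)−U(20)=-11≡15 → P
B(1)−E(4)=-3≡23 → X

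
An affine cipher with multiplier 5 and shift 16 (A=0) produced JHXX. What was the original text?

The inverse of 5 mod 26 is 21, since 5·21=105≡1. Apply D(y)=21·(y−16) mod 26:
J(9): 21·(9−16)=-147≡9 → J
H(7): 21·(7−16)=-189≡19 → T
X(23): 21·(23−16)=147≡17 → R
X(23): 21·(23−16)=147≡17 → R

JTRR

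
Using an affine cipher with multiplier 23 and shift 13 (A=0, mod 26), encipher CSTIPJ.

C(2): 23·2+13=59≡7 → H
S(18): 23·18+13=427≡11 → L
T(19): 23·19+13=450≡8 → I
I(8): 23·8+13=197≡15 → P
P(15): 23·15+13=358≡20 → U
J(9): 23·9+13=220≡12 → M

HLIPUM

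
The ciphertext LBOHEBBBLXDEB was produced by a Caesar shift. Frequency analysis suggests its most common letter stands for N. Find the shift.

The most frequent ciphertext letter is B (appears 5 times).
B is position 1; N is position 13.
Shift = -12≡14.

14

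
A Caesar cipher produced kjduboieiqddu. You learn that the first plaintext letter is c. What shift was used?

8

From the crib: k(10)−c(2)=8, so the shift is 8.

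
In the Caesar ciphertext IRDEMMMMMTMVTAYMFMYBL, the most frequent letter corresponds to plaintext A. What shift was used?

12

The most frequent ciphertext letter is M (appears 8 times).
M is position 12; A is position 0.
Shift = 12.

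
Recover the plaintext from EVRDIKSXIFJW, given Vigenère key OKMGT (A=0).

Repeat the key across the ciphertext: OKMGTOKMGTOK
E(4)−O(14): -10≡16 → Q
V(21)−K(10): 11 → L
R(17)−M(12): 5 → F
D(3)−G(6): -3≡23 → X
I(8)−T(19): -11≡15 → P
K(10)−O(14): -4≡22 → W
S(18)−K(10): 8 → I
X(23)−M(12): 11 → L
I(8)−G(6): 2 → C
F(5)−T(19): -14≡12 → M
J(9)−O(14): -5≡21 → V
W(22)−K(10): 12 → M

QLFXPWILCMVM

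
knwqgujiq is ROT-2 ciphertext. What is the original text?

k(10): 10−2=8 → i
n(13): 13−2=11 → l
w(22): 22−2=20 → u
q(16): 16−2=14 → o
g(6): 6−2=4 → e
u(20): 20−2=18 → s
j(9): 9−2=7 → h
i(8): 8−2=6 → g
q(16): 16−2=14 → o

iluoeshgo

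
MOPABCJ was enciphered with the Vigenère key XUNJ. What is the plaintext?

Repeat the key across the ciphertext: XUNJXUN
M(12)−X(23): -11≡15 → P
O(14)−U(20): -6≡20 → U
P(15)−N(13): 2 → C
A(0)−J(9): -9≡17 → R
B(1)−X(23): -22≡4 → E
C(2)−U(20): -18≡8 → I
J(9)−N(13): -4≡22 → W

PUCREIW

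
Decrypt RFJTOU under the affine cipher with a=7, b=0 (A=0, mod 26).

VXFZCO

The inverse of 7 mod 26 is 15, since 7·15=105≡1. Apply D(y)=15·(y−0) mod 26:
R(17): 15·(17−0)=255≡21 → V
F(5): 15·(5−0)=75≡23 → X
J(9): 15·(9−0)=135≡5 → F
T(19): 15·(19−0)=285≡25 → Z
O(14): 15·(14−0)=210≡2 → C
U(20): 15·(20−0)=300≡14 → O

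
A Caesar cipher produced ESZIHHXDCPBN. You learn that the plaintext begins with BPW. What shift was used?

From the crib: E(4)−B(1)=3, so the shift is 3.

3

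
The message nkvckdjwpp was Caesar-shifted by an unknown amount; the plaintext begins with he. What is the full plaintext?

hepwexdqjj

From the crib: n(13)−h(7)=6, so the shift is 6.
Subtract 6 from each ciphertext letter:
n(13): 13−6=7 → h
k(10): 10−6=4 → e
v(21): 21−6=15 → p
c(2): 2−6=-4≡22 → w
k(10): 10−6=4 → e
d(3): 3−6=-3≡23 → x
j(9): 9−6=3 → d
w(22): 22−6=16 → q
p(15): 15−6=9 → j
p(15): 15−6=9 → j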